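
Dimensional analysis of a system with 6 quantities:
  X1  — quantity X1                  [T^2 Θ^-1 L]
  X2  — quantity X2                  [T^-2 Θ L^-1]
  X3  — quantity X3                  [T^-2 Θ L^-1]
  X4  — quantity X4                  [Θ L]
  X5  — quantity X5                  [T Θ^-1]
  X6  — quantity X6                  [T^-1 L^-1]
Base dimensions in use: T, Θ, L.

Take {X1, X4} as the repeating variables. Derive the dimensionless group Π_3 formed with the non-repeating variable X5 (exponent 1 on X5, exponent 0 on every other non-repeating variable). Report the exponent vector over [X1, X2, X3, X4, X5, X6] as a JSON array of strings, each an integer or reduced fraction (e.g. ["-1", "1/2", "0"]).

Dimensional matrix (T×Θ×L by X1×X2×X3×X4×X5×X6):
  T: [ 2 -2 -2  0  1 -1]
  Θ: [-1  1  1  1 -1  0]
  L: [ 1 -1 -1  1  0 -1]
Row reduction gives pivot columns X1,X4; rank = 2
Repeat: X1,X4; free: X2,X3,X5,X6
RREF:
  r0: [   1   -1   -1    0  1/2 -1/2]
  r1: [   0    0    0    1 -1/2 -1/2]
  r2: [   0    0    0    0    0    0]
Fix exponent of X5 at 1, X2 at 0, X3 at 0, X6 at 0; solve each RREF row for its pivot's exponent:
  r0: exp(X1) + (1/2)·1 = 0 ⇒ exp(X1) = -1/2
  r1: exp(X4) + (-1/2)·1 = 0 ⇒ exp(X4) = 1/2
Π_3 = X1^(-1/2) · X4^(1/2) · X5

["-1/2", "0", "0", "1/2", "1", "0"]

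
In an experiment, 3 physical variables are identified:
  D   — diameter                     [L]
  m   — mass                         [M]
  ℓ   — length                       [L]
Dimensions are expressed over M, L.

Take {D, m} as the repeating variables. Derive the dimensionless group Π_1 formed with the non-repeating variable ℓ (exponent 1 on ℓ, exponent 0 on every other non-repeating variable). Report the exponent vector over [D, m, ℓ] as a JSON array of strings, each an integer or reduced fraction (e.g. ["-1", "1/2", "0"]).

Exponent matrix [M,L] × [D,m,ℓ]:
  M: [ 0  1  0]
  L: [ 1  0  1]
RREF → pivots at {D,m} ⇒ r = 2
Repeat: D,m; free: ℓ
RREF:
  r0: [   1    0    1]
  r1: [   0    1    0]
Fix exponent of ℓ at 1; solve each RREF row for its pivot's exponent:
  r0: exp(D) + (1)·1 = 0 ⇒ exp(D) = -1
  r1: exp(m) + (0)·1 = 0 ⇒ exp(m) = 0
Π_1 = D^-1 · ℓ

["-1", "0", "1"]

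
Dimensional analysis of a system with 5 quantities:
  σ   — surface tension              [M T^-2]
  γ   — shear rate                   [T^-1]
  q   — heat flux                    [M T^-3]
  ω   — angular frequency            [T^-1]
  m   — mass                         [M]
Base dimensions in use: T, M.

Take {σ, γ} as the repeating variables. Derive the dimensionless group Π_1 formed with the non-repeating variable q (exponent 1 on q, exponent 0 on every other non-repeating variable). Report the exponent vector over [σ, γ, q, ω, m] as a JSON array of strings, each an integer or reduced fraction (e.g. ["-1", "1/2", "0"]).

Write exponents as rows T,M / cols σ,γ,q,ω,m:
  T: [-2 -1 -3 -1  0]
  M: [ 1  0  1  0  1]
RREF → pivots at {σ,γ} ⇒ r = 2
Repeat: σ,γ; free: q,ω,m
RREF:
  r0: [   1    0    1    0    1]
  r1: [   0    1    1    1   -2]
Fix exponent of q at 1, ω at 0, m at 0; solve each RREF row for its pivot's exponent:
  r0: exp(σ) + (1)·1 = 0 ⇒ exp(σ) = -1
  r1: exp(γ) + (1)·1 = 0 ⇒ exp(γ) = -1
Π_1 = σ^-1 · γ^-1 · q

["-1", "-1", "1", "0", "0"]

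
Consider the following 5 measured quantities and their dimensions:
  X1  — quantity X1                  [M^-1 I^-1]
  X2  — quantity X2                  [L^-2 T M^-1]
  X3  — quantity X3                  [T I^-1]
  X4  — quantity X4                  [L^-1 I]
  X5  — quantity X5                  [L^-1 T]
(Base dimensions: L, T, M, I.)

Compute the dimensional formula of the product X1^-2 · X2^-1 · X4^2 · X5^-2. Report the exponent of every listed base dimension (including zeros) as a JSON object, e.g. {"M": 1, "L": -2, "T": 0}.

{"L": 2, "T": -3, "M": 3, "I": 4}

Dimensional matrix (L×T×M×I by X1×X2×X3×X4×X5):
  L: [ 0 -2  0 -1 -1]
  T: [ 0  1  1  0  1]
  M: [-1 -1  0  0  0]
  I: [-1  0 -1  1  0]
  [L]: (-2)·0+(-1)·-2+(2)·-1+(-2)·-1 = 2
  [T]: (-2)·0+(-1)·1+(2)·0+(-2)·1 = -3
  [M]: (-2)·-1+(-1)·-1+(2)·0+(-2)·0 = 3
  [I]: (-2)·-1+(-1)·0+(2)·1+(-2)·0 = 4
⇒ L^2 T^-3 M^3 I^4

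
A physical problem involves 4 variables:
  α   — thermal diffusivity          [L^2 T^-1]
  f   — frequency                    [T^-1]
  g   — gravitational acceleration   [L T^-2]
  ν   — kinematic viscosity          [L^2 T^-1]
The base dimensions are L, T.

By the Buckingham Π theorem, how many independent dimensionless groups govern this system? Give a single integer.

Write exponents as rows L,T / cols α,f,g,ν:
  L: [ 2  0  1  2]
  T: [-1 -1 -2 -1]
Echelon form has 2 nonzero rows (pivots: α,f)
n=4, r=2 ⇒ 2 dimensionless groups

2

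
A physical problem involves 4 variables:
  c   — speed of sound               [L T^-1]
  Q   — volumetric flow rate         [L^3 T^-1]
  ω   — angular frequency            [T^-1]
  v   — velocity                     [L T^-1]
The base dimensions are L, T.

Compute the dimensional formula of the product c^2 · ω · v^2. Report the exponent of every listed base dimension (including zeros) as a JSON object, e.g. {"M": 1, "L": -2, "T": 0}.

{"L": 4, "T": -5}

Write exponents as rows L,T / cols c,Q,ω,v:
  L: [ 1  3  0  1]
  T: [-1 -1 -1 -1]
  [L]: (2)·1+(1)·0+(2)·1 = 4
  [T]: (2)·-1+(1)·-1+(2)·-1 = -5
⇒ L^4 T^-5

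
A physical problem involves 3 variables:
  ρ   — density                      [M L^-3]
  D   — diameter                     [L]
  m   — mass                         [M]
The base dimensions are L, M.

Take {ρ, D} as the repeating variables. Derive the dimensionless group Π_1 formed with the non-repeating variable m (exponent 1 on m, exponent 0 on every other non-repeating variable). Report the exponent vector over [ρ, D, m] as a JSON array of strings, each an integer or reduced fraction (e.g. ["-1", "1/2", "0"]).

["-1", "-3", "1"]

Exponent matrix [L,M] × [ρ,D,m]:
  L: [-3  1  0]
  M: [ 1  0  1]
Row reduction gives pivot columns ρ,D; rank = 2
Pivot set = {ρ,D}, free = {m}
RREF:
  r0: [   1    0    1]
  r1: [   0    1    3]
Fix exponent of m at 1; solve each RREF row for its pivot's exponent:
  r0: exp(ρ) + (1)·1 = 0 ⇒ exp(ρ) = -1
  r1: exp(D) + (3)·1 = 0 ⇒ exp(D) = -3
Π_1 = ρ^-1 · D^-3 · m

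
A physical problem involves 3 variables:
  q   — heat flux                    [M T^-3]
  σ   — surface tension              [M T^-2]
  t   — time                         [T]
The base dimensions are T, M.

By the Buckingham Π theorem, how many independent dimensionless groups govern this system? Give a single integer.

Dimensional matrix (T×M by q×σ×t):
  T: [-3 -2  1]
  M: [ 1  1  0]
RREF → pivots at {q,σ} ⇒ r = 2
n=3, r=2 ⇒ 1 dimensionless group

1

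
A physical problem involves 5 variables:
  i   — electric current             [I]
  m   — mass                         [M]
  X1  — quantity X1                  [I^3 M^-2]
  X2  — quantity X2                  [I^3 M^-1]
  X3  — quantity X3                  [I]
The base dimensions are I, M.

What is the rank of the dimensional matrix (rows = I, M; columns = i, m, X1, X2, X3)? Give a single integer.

Exponent matrix [I,M] × [i,m,X1,X2,X3]:
  I: [ 1  0  3  3  1]
  M: [ 0  1 -2 -1  0]
Row reduction gives pivot columns i,m; rank = 2

2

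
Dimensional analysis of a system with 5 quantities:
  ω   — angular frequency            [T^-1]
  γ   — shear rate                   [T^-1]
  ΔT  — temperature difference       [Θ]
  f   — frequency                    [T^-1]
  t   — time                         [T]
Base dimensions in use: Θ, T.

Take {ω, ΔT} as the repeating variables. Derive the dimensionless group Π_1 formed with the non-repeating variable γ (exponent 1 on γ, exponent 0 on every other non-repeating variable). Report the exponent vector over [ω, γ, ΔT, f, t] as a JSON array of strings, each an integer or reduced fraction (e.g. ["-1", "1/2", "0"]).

["-1", "1", "0", "0", "0"]

Write exponents as rows Θ,T / cols ω,γ,ΔT,f,t:
  Θ: [ 0  0  1  0  0]
  T: [-1 -1  0 -1  1]
RREF → pivots at {ω,ΔT} ⇒ r = 2
Repeat: ω,ΔT; free: γ,f,t
RREF:
  r0: [   1    1    0    1   -1]
  r1: [   0    0    1    0    0]
Fix exponent of γ at 1, f at 0, t at 0; solve each RREF row for its pivot's exponent:
  r0: exp(ω) + (1)·1 = 0 ⇒ exp(ω) = -1
  r1: exp(ΔT) + (0)·1 = 0 ⇒ exp(ΔT) = 0
Π_1 = ω^-1 · γ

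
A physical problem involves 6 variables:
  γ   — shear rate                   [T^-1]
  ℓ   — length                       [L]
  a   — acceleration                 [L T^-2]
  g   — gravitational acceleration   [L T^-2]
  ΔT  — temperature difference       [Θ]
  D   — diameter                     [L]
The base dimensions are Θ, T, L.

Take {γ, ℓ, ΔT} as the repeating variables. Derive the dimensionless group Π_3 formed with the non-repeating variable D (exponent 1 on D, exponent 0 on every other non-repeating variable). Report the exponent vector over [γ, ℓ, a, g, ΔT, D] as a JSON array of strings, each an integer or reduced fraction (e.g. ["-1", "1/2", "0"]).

Exponent matrix [Θ,T,L] × [γ,ℓ,a,g,ΔT,D]:
  Θ: [ 0  0  0  0  1  0]
  T: [-1  0 -2 -2  0  0]
  L: [ 0  1  1  1  0  1]
Row reduction gives pivot columns γ,ℓ,ΔT; rank = 3
Repeat: γ,ℓ,ΔT; free: a,g,D
RREF:
  r0: [   1    0    2    2    0    0]
  r1: [   0    1    1    1    0    1]
  r2: [   0    0    0    0    1    0]
Fix exponent of D at 1, a at 0, g at 0; solve each RREF row for its pivot's exponent:
  r0: exp(γ) + (0)·1 = 0 ⇒ exp(γ) = 0
  r1: exp(ℓ) + (1)·1 = 0 ⇒ exp(ℓ) = -1
  r2: exp(ΔT) + (0)·1 = 0 ⇒ exp(ΔT) = 0
Π_3 = ℓ^-1 · D

["0", "-1", "0", "0", "0", "1"]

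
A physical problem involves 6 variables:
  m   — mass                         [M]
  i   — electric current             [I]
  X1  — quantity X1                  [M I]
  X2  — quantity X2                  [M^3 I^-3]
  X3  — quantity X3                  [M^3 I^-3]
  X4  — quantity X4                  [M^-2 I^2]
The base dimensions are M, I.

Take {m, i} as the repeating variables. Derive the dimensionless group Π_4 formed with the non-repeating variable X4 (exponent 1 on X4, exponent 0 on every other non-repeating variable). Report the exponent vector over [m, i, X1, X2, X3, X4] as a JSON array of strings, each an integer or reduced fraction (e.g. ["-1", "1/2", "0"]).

["2", "-2", "0", "0", "0", "1"]

Dimensional matrix (M×I by m×i×X1×X2×X3×X4):
  M: [ 1  0  1  3  3 -2]
  I: [ 0  1  1 -3 -3  2]
RREF → pivots at {m,i} ⇒ r = 2
Pivot set = {m,i}, free = {X1,X2,X3,X4}
RREF:
  r0: [   1    0    1    3    3   -2]
  r1: [   0    1    1   -3   -3    2]
Fix exponent of X4 at 1, X1 at 0, X2 at 0, X3 at 0; solve each RREF row for its pivot's exponent:
  r0: exp(m) + (-2)·1 = 0 ⇒ exp(m) = 2
  r1: exp(i) + (2)·1 = 0 ⇒ exp(i) = -2
Π_4 = m^2 · i^-2 · X4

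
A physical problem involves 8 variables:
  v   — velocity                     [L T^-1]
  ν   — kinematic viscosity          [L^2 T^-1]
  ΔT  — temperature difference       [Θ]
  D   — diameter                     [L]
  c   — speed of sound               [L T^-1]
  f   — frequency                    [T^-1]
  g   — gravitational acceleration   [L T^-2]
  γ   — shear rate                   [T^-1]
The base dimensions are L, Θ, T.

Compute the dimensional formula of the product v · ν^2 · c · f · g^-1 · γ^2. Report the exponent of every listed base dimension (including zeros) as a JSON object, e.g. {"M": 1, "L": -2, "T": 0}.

{"L": 5, "Θ": 0, "T": -5}

Write exponents as rows L,Θ,T / cols v,ν,ΔT,D,c,f,g,γ:
  L: [ 1  2  0  1  1  0  1  0]
  Θ: [ 0  0  1  0  0  0  0  0]
  T: [-1 -1  0  0 -1 -1 -2 -1]
  [L]: (1)·1+(2)·2+(1)·1+(1)·0+(-1)·1+(2)·0 = 5
  [Θ]: (1)·0+(2)·0+(1)·0+(1)·0+(-1)·0+(2)·0 = 0
  [T]: (1)·-1+(2)·-1+(1)·-1+(1)·-1+(-1)·-2+(2)·-1 = -5
⇒ L^5 T^-5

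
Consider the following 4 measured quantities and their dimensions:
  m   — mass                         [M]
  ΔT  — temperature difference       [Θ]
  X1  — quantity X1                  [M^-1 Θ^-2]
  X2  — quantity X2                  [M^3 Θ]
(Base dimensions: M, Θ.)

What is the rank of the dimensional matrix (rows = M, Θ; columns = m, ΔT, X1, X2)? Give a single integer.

2

Write exponents as rows M,Θ / cols m,ΔT,X1,X2:
  M: [ 1  0 -1  3]
  Θ: [ 0  1 -2  1]
Row reduction gives pivot columns m,ΔT; rank = 2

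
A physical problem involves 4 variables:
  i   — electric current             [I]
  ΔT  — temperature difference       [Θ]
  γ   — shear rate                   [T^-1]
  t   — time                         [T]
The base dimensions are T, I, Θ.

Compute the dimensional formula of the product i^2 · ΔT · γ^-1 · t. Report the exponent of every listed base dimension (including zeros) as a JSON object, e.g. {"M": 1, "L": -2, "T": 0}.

Write exponents as rows T,I,Θ / cols i,ΔT,γ,t:
  T: [ 0  0 -1  1]
  I: [ 1  0  0  0]
  Θ: [ 0  1  0  0]
  [T]: (2)·0+(1)·0+(-1)·-1+(1)·1 = 2
  [I]: (2)·1+(1)·0+(-1)·0+(1)·0 = 2
  [Θ]: (2)·0+(1)·1+(-1)·0+(1)·0 = 1
⇒ T^2 I^2 Θ

{"T": 2, "I": 2, "Θ": 1}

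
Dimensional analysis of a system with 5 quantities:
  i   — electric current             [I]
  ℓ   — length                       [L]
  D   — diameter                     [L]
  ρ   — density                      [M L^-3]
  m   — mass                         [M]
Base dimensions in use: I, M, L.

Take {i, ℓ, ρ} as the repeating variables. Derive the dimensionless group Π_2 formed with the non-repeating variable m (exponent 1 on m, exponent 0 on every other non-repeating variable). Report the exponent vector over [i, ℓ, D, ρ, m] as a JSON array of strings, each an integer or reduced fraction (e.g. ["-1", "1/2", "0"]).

["0", "-3", "0", "-1", "1"]

Write exponents as rows I,M,L / cols i,ℓ,D,ρ,m:
  I: [ 1  0  0  0  0]
  M: [ 0  0  0  1  1]
  L: [ 0  1  1 -3  0]
Row reduction gives pivot columns i,ℓ,ρ; rank = 3
Repeat: i,ℓ,ρ; free: D,m
RREF:
  r0: [   1    0    0    0    0]
  r1: [   0    1    1    0    3]
  r2: [   0    0    0    1    1]
Fix exponent of m at 1, D at 0; solve each RREF row for its pivot's exponent:
  r0: exp(i) + (0)·1 = 0 ⇒ exp(i) = 0
  r1: exp(ℓ) + (3)·1 = 0 ⇒ exp(ℓ) = -3
  r2: exp(ρ) + (1)·1 = 0 ⇒ exp(ρ) = -1
Π_2 = ℓ^-3 · ρ^-1 · m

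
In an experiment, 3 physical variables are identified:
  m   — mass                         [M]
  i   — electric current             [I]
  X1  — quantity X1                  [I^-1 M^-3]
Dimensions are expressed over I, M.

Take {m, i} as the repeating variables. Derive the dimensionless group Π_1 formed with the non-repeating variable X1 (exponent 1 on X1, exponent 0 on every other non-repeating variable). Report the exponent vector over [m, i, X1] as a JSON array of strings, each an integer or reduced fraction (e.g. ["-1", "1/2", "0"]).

Write exponents as rows I,M / cols m,i,X1:
  I: [ 0  1 -1]
  M: [ 1  0 -3]
Row reduction gives pivot columns m,i; rank = 2
Repeat: m,i; free: X1
RREF:
  r0: [   1    0   -3]
  r1: [   0    1   -1]
Fix exponent of X1 at 1; solve each RREF row for its pivot's exponent:
  r0: exp(m) + (-3)·1 = 0 ⇒ exp(m) = 3
  r1: exp(i) + (-1)·1 = 0 ⇒ exp(i) = 1
Π_1 = m^3 · i · X1

["3", "1", "1"]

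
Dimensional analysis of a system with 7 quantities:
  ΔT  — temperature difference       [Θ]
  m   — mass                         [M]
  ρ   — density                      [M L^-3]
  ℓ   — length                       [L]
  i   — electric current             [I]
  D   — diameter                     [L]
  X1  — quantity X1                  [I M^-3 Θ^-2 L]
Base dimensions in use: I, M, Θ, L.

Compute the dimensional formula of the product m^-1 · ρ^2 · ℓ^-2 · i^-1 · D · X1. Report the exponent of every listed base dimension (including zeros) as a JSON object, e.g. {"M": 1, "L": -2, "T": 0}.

{"I": 0, "M": -2, "Θ": -2, "L": -6}

Exponent matrix [I,M,Θ,L] × [ΔT,m,ρ,ℓ,i,D,X1]:
  I: [ 0  0  0  0  1  0  1]
  M: [ 0  1  1  0  0  0 -3]
  Θ: [ 1  0  0  0  0  0 -2]
  L: [ 0  0 -3  1  0  1  1]
  [I]: (-1)·0+(2)·0+(-2)·0+(-1)·1+(1)·0+(1)·1 = 0
  [M]: (-1)·1+(2)·1+(-2)·0+(-1)·0+(1)·0+(1)·-3 = -2
  [Θ]: (-1)·0+(2)·0+(-2)·0+(-1)·0+(1)·0+(1)·-2 = -2
  [L]: (-1)·0+(2)·-3+(-2)·1+(-1)·0+(1)·1+(1)·1 = -6
⇒ M^-2 Θ^-2 L^-6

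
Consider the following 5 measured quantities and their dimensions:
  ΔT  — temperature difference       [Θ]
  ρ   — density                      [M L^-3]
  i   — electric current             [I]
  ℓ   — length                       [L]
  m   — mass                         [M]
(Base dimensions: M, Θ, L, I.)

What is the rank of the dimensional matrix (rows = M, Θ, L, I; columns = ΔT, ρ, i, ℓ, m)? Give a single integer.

4

Dimensional matrix (M×Θ×L×I by ΔT×ρ×i×ℓ×m):
  M: [ 0  1  0  0  1]
  Θ: [ 1  0  0  0  0]
  L: [ 0 -3  0  1  0]
  I: [ 0  0  1  0  0]
Echelon form has 4 nonzero rows (pivots: ΔT,ρ,i,ℓ)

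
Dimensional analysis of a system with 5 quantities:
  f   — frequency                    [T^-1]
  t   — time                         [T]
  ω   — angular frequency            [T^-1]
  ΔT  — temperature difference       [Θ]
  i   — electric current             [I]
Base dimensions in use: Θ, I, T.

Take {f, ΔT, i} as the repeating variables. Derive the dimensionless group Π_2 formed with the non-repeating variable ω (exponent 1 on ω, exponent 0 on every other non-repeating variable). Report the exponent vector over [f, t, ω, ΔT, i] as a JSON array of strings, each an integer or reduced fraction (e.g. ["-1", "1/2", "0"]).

["-1", "0", "1", "0", "0"]

Dimensional matrix (Θ×I×T by f×t×ω×ΔT×i):
  Θ: [ 0  0  0  1  0]
  I: [ 0  0  0  0  1]
  T: [-1  1 -1  0  0]
Echelon form has 3 nonzero rows (pivots: f,ΔT,i)
Pivot set = {f,ΔT,i}, free = {t,ω}
RREF:
  r0: [   1   -1    1    0    0]
  r1: [   0    0    0    1    0]
  r2: [   0    0    0    0    1]
Fix exponent of ω at 1, t at 0; solve each RREF row for its pivot's exponent:
  r0: exp(f) + (1)·1 = 0 ⇒ exp(f) = -1
  r1: exp(ΔT) + (0)·1 = 0 ⇒ exp(ΔT) = 0
  r2: exp(i) + (0)·1 = 0 ⇒ exp(i) = 0
Π_2 = f^-1 · ω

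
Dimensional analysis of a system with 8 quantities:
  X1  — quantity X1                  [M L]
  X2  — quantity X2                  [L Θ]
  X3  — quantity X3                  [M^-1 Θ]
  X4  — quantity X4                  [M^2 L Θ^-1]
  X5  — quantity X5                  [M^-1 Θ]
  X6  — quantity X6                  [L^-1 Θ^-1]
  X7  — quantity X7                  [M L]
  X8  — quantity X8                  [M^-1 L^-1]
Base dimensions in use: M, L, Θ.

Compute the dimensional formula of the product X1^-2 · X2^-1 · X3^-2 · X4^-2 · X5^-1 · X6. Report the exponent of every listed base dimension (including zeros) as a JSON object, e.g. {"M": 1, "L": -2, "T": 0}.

{"M": -3, "L": -6, "Θ": -3}

Dimensional matrix (M×L×Θ by X1×X2×X3×X4×X5×X6×X7×X8):
  M: [ 1  0 -1  2 -1  0  1 -1]
  L: [ 1  1  0  1  0 -1  1 -1]
  Θ: [ 0  1  1 -1  1 -1  0  0]
  [M]: (-2)·1+(-1)·0+(-2)·-1+(-2)·2+(-1)·-1+(1)·0 = -3
  [L]: (-2)·1+(-1)·1+(-2)·0+(-2)·1+(-1)·0+(1)·-1 = -6
  [Θ]: (-2)·0+(-1)·1+(-2)·1+(-2)·-1+(-1)·1+(1)·-1 = -3
⇒ M^-3 L^-6 Θ^-3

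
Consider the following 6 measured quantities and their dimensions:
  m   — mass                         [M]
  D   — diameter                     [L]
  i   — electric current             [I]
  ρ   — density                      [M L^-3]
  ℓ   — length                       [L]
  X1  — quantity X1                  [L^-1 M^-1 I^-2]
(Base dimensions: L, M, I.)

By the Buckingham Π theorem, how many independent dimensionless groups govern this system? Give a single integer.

3

Exponent matrix [L,M,I] × [m,D,i,ρ,ℓ,X1]:
  L: [ 0  1  0 -3  1 -1]
  M: [ 1  0  0  1  0 -1]
  I: [ 0  0  1  0  0 -2]
Echelon form has 3 nonzero rows (pivots: m,D,i)
6 vars − rank 3 = 3 Π groups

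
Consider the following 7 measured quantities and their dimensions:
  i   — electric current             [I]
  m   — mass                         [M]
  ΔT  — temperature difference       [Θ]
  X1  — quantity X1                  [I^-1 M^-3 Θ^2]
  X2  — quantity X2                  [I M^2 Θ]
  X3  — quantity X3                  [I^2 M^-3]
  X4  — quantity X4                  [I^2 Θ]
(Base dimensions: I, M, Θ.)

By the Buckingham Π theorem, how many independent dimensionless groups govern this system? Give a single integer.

4

Dimensional matrix (I×M×Θ by i×m×ΔT×X1×X2×X3×X4):
  I: [ 1  0  0 -1  1  2  2]
  M: [ 0  1  0 -3  2 -3  0]
  Θ: [ 0  0  1  2  1  0  1]
Echelon form has 3 nonzero rows (pivots: i,m,ΔT)
n=7, r=3 ⇒ 4 dimensionless groups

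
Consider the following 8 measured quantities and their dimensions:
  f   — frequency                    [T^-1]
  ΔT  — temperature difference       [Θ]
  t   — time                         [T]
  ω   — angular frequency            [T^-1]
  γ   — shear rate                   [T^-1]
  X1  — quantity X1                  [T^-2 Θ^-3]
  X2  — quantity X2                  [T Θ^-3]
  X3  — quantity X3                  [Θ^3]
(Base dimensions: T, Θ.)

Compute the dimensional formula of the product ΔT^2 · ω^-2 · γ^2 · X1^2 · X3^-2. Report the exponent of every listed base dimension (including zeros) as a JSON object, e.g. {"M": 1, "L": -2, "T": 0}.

Dimensional matrix (T×Θ by f×ΔT×t×ω×γ×X1×X2×X3):
  T: [-1  0  1 -1 -1 -2  1  0]
  Θ: [ 0  1  0  0  0 -3 -3  3]
  [T]: (2)·0+(-2)·-1+(2)·-1+(2)·-2+(-2)·0 = -4
  [Θ]: (2)·1+(-2)·0+(2)·0+(2)·-3+(-2)·3 = -10
⇒ T^-4 Θ^-10

{"T": -4, "Θ": -10}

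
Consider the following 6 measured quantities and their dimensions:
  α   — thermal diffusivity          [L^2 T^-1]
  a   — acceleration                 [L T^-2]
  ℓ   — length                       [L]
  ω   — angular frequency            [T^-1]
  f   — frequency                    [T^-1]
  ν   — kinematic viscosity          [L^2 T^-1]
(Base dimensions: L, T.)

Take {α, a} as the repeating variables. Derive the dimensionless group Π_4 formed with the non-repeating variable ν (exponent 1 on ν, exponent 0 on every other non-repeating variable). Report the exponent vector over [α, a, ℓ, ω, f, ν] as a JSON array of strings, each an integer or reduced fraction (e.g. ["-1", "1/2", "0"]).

Write exponents as rows L,T / cols α,a,ℓ,ω,f,ν:
  L: [ 2  1  1  0  0  2]
  T: [-1 -2  0 -1 -1 -1]
Row reduction gives pivot columns α,a; rank = 2
Pivot set = {α,a}, free = {ℓ,ω,f,ν}
RREF:
  r0: [   1    0  2/3 -1/3 -1/3    1]
  r1: [   0    1 -1/3  2/3  2/3    0]
Fix exponent of ν at 1, ℓ at 0, ω at 0, f at 0; solve each RREF row for its pivot's exponent:
  r0: exp(α) + (1)·1 = 0 ⇒ exp(α) = -1
  r1: exp(a) + (0)·1 = 0 ⇒ exp(a) = 0
Π_4 = α^-1 · ν

["-1", "0", "0", "0", "0", "1"]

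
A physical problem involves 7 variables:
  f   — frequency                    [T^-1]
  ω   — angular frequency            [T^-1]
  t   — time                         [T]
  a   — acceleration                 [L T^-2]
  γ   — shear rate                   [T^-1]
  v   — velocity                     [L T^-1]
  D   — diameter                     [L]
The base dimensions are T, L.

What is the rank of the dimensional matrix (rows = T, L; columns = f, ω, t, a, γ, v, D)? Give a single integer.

2

Dimensional matrix (T×L by f×ω×t×a×γ×v×D):
  T: [-1 -1  1 -2 -1 -1  0]
  L: [ 0  0  0  1  0  1  1]
Row reduction gives pivot columns f,a; rank = 2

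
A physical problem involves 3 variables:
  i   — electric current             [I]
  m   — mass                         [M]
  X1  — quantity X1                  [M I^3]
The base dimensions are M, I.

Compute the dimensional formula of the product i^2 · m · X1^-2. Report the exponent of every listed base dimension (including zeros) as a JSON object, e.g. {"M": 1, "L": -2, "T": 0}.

Dimensional matrix (M×I by i×m×X1):
  M: [ 0  1  1]
  I: [ 1  0  3]
  [M]: (2)·0+(1)·1+(-2)·1 = -1
  [I]: (2)·1+(1)·0+(-2)·3 = -4
⇒ M^-1 I^-4

{"M": -1, "I": -4}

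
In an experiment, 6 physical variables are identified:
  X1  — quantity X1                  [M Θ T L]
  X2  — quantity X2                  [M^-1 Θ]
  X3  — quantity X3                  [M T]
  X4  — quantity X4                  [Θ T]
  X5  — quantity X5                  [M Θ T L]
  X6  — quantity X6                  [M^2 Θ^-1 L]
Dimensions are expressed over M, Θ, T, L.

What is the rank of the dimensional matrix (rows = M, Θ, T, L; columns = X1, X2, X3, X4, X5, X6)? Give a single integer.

3

Exponent matrix [M,Θ,T,L] × [X1,X2,X3,X4,X5,X6]:
  M: [ 1 -1  1  0  1  2]
  Θ: [ 1  1  0  1  1 -1]
  T: [ 1  0  1  1  1  0]
  L: [ 1  0  0  0  1  1]
RREF → pivots at {X1,X2,X3} ⇒ r = 3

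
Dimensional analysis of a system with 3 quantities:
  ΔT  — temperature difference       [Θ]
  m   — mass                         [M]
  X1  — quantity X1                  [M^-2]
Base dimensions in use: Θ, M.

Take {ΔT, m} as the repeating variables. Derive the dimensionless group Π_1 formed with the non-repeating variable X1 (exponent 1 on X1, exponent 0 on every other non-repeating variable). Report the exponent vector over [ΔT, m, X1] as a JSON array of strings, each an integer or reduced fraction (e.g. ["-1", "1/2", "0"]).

Exponent matrix [Θ,M] × [ΔT,m,X1]:
  Θ: [ 1  0  0]
  M: [ 0  1 -2]
Echelon form has 2 nonzero rows (pivots: ΔT,m)
Repeat: ΔT,m; free: X1
RREF:
  r0: [   1    0    0]
  r1: [   0    1   -2]
Fix exponent of X1 at 1; solve each RREF row for its pivot's exponent:
  r0: exp(ΔT) + (0)·1 = 0 ⇒ exp(ΔT) = 0
  r1: exp(m) + (-2)·1 = 0 ⇒ exp(m) = 2
Π_1 = m^2 · X1

["0", "2", "1"]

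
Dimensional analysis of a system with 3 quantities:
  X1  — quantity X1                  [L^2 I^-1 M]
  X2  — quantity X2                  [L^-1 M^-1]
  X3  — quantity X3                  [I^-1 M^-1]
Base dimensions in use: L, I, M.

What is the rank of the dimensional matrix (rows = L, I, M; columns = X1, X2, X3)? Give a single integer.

Write exponents as rows L,I,M / cols X1,X2,X3:
  L: [ 2 -1  0]
  I: [-1  0 -1]
  M: [ 1 -1 -1]
Echelon form has 2 nonzero rows (pivots: X1,X2)

2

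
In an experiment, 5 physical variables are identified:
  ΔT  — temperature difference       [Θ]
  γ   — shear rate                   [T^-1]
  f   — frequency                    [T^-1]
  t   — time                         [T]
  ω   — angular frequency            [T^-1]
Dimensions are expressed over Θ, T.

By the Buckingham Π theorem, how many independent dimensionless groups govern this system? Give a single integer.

Exponent matrix [Θ,T] × [ΔT,γ,f,t,ω]:
  Θ: [ 1  0  0  0  0]
  T: [ 0 -1 -1  1 -1]
Echelon form has 2 nonzero rows (pivots: ΔT,γ)
n=5, r=2 ⇒ 3 dimensionless groups

3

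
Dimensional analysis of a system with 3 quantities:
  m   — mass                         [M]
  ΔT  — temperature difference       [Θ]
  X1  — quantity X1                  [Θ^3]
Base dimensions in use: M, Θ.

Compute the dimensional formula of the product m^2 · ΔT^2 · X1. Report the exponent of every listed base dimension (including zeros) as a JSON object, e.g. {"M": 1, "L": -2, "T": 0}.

Write exponents as rows M,Θ / cols m,ΔT,X1:
  M: [ 1  0  0]
  Θ: [ 0  1  3]
  [M]: (2)·1+(2)·0+(1)·0 = 2
  [Θ]: (2)·0+(2)·1+(1)·3 = 5
⇒ M^2 Θ^5

{"M": 2, "Θ": 5}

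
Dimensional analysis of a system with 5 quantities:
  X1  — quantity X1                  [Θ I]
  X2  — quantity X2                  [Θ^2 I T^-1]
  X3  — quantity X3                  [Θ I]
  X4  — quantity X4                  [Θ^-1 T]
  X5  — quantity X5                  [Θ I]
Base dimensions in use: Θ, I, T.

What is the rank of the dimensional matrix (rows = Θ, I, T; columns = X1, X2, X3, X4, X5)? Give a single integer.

2

Write exponents as rows Θ,I,T / cols X1,X2,X3,X4,X5:
  Θ: [ 1  2  1 -1  1]
  I: [ 1  1  1  0  1]
  T: [ 0 -1  0  1  0]
Row reduction gives pivot columns X1,X2; rank = 2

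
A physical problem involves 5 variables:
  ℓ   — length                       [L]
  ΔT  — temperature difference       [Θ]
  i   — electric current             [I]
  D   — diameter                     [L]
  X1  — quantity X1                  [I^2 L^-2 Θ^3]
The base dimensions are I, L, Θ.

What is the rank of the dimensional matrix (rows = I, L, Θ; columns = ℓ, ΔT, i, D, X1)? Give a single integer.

Dimensional matrix (I×L×Θ by ℓ×ΔT×i×D×X1):
  I: [ 0  0  1  0  2]
  L: [ 1  0  0  1 -2]
  Θ: [ 0  1  0  0  3]
Echelon form has 3 nonzero rows (pivots: ℓ,ΔT,i)

3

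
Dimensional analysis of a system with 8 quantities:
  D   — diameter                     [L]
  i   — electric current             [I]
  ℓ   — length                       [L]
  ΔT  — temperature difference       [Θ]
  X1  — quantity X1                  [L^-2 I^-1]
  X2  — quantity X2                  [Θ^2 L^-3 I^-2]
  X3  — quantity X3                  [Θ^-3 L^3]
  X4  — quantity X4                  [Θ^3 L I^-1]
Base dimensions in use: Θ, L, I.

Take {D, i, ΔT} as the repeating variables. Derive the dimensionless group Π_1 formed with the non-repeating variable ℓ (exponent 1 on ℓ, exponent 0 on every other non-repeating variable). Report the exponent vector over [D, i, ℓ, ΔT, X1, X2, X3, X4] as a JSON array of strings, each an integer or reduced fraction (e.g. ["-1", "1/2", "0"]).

Exponent matrix [Θ,L,I] × [D,i,ℓ,ΔT,X1,X2,X3,X4]:
  Θ: [ 0  0  0  1  0  2 -3  3]
  L: [ 1  0  1  0 -2 -3  3  1]
  I: [ 0  1  0  0 -1 -2  0 -1]
Row reduction gives pivot columns D,i,ΔT; rank = 3
Repeat: D,i,ΔT; free: ℓ,X1,X2,X3,X4
RREF:
  r0: [   1    0    1    0   -2   -3    3    1]
  r1: [   0    1    0    0   -1   -2    0   -1]
  r2: [   0    0    0    1    0    2   -3    3]
Fix exponent of ℓ at 1, X1 at 0, X2 at 0, X3 at 0, X4 at 0; solve each RREF row for its pivot's exponent:
  r0: exp(D) + (1)·1 = 0 ⇒ exp(D) = -1
  r1: exp(i) + (0)·1 = 0 ⇒ exp(i) = 0
  r2: exp(ΔT) + (0)·1 = 0 ⇒ exp(ΔT) = 0
Π_1 = D^-1 · ℓ

["-1", "0", "1", "0", "0", "0", "0", "0"]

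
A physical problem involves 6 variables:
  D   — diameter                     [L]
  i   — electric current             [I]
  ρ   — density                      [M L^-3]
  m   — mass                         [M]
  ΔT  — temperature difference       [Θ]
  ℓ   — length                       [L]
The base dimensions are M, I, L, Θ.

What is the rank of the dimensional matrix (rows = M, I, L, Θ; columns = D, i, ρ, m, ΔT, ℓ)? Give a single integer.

Exponent matrix [M,I,L,Θ] × [D,i,ρ,m,ΔT,ℓ]:
  M: [ 0  0  1  1  0  0]
  I: [ 0  1  0  0  0  0]
  L: [ 1  0 -3  0  0  1]
  Θ: [ 0  0  0  0  1  0]
RREF → pivots at {D,i,ρ,ΔT} ⇒ r = 4

4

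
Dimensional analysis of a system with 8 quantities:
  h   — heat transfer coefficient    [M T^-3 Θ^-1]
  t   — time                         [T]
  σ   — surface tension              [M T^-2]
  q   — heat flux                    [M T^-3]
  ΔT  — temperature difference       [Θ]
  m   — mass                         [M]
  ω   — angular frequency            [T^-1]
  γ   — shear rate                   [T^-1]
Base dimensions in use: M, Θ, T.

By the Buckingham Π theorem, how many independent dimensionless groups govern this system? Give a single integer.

Write exponents as rows M,Θ,T / cols h,t,σ,q,ΔT,m,ω,γ:
  M: [ 1  0  1  1  0  1  0  0]
  Θ: [-1  0  0  0  1  0  0  0]
  T: [-3  1 -2 -3  0  0 -1 -1]
Row reduction gives pivot columns h,t,σ; rank = 3
n=8, r=3 ⇒ 5 dimensionless groups

5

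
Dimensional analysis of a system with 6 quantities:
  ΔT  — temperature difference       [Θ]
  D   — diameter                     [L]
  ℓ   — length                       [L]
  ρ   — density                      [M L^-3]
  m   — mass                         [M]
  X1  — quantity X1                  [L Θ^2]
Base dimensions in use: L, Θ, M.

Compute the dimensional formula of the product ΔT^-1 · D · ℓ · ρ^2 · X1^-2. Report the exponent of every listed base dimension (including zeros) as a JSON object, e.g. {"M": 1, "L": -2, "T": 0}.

Write exponents as rows L,Θ,M / cols ΔT,D,ℓ,ρ,m,X1:
  L: [ 0  1  1 -3  0  1]
  Θ: [ 1  0  0  0  0  2]
  M: [ 0  0  0  1  1  0]
  [L]: (-1)·0+(1)·1+(1)·1+(2)·-3+(-2)·1 = -6
  [Θ]: (-1)·1+(1)·0+(1)·0+(2)·0+(-2)·2 = -5
  [M]: (-1)·0+(1)·0+(1)·0+(2)·1+(-2)·0 = 2
⇒ L^-6 Θ^-5 M^2

{"L": -6, "Θ": -5, "M": 2}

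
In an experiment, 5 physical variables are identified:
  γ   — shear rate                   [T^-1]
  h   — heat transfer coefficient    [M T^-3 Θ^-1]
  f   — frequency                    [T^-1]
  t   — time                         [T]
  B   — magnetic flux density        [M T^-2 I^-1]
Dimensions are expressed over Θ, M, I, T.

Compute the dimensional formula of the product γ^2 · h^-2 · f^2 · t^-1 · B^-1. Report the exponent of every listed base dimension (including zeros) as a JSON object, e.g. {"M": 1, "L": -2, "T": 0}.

Exponent matrix [Θ,M,I,T] × [γ,h,f,t,B]:
  Θ: [ 0 -1  0  0  0]
  M: [ 0  1  0  0  1]
  I: [ 0  0  0  0 -1]
  T: [-1 -3 -1  1 -2]
  [Θ]: (2)·0+(-2)·-1+(2)·0+(-1)·0+(-1)·0 = 2
  [M]: (2)·0+(-2)·1+(2)·0+(-1)·0+(-1)·1 = -3
  [I]: (2)·0+(-2)·0+(2)·0+(-1)·0+(-1)·-1 = 1
  [T]: (2)·-1+(-2)·-3+(2)·-1+(-1)·1+(-1)·-2 = 3
⇒ Θ^2 M^-3 I T^3

{"Θ": 2, "M": -3, "I": 1, "T": 3}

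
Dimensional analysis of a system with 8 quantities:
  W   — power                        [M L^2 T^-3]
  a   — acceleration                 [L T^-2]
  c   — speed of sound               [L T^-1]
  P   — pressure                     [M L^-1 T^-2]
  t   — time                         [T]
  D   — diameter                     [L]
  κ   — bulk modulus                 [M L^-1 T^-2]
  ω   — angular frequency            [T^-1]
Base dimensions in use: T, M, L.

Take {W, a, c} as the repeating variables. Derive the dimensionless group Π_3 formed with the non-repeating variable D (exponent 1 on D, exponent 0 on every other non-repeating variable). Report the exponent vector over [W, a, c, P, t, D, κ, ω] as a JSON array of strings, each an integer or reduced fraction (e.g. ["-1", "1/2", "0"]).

Exponent matrix [T,M,L] × [W,a,c,P,t,D,κ,ω]:
  T: [-3 -2 -1 -2  1  0 -2 -1]
  M: [ 1  0  0  1  0  0  1  0]
  L: [ 2  1  1 -1  0  1 -1  0]
RREF → pivots at {W,a,c} ⇒ r = 3
Repeat: W,a,c; free: P,t,D,κ,ω
RREF:
  r0: [   1    0    0    1    0    0    1    0]
  r1: [   0    1    0    2   -1   -1    2    1]
  r2: [   0    0    1   -5    1    2   -5   -1]
Fix exponent of D at 1, P at 0, t at 0, κ at 0, ω at 0; solve each RREF row for its pivot's exponent:
  r0: exp(W) + (0)·1 = 0 ⇒ exp(W) = 0
  r1: exp(a) + (-1)·1 = 0 ⇒ exp(a) = 1
  r2: exp(c) + (2)·1 = 0 ⇒ exp(c) = -2
Π_3 = a · c^-2 · D

["0", "1", "-2", "0", "0", "1", "0", "0"]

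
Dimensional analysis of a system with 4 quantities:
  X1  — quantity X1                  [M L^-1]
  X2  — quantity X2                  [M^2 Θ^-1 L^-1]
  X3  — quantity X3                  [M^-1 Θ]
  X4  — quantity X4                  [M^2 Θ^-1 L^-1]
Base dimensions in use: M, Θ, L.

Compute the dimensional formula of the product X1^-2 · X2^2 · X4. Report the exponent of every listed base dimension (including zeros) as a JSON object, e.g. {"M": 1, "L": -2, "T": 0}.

{"M": 4, "Θ": -3, "L": -1}

Dimensional matrix (M×Θ×L by X1×X2×X3×X4):
  M: [ 1  2 -1  2]
  Θ: [ 0 -1  1 -1]
  L: [-1 -1  0 -1]
  [M]: (-2)·1+(2)·2+(1)·2 = 4
  [Θ]: (-2)·0+(2)·-1+(1)·-1 = -3
  [L]: (-2)·-1+(2)·-1+(1)·-1 = -1
⇒ M^4 Θ^-3 L^-1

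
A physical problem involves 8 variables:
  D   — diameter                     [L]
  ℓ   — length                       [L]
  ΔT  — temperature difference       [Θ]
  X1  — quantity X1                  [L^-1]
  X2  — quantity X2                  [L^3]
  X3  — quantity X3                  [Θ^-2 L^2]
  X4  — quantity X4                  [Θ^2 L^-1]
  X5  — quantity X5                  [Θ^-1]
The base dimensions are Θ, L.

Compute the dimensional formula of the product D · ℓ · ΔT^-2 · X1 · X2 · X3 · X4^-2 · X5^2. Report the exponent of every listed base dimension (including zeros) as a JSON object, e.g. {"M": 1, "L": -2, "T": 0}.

{"Θ": -10, "L": 8}

Write exponents as rows Θ,L / cols D,ℓ,ΔT,X1,X2,X3,X4,X5:
  Θ: [ 0  0  1  0  0 -2  2 -1]
  L: [ 1  1  0 -1  3  2 -1  0]
  [Θ]: (1)·0+(1)·0+(-2)·1+(1)·0+(1)·0+(1)·-2+(-2)·2+(2)·-1 = -10
  [L]: (1)·1+(1)·1+(-2)·0+(1)·-1+(1)·3+(1)·2+(-2)·-1+(2)·0 = 8
⇒ Θ^-10 L^8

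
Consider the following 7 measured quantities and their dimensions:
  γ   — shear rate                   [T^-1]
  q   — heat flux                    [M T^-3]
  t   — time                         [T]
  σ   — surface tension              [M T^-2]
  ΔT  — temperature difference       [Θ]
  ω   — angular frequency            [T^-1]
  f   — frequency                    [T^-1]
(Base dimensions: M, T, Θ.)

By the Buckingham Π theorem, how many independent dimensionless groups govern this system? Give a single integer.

Dimensional matrix (M×T×Θ by γ×q×t×σ×ΔT×ω×f):
  M: [ 0  1  0  1  0  0  0]
  T: [-1 -3  1 -2  0 -1 -1]
  Θ: [ 0  0  0  0  1  0  0]
RREF → pivots at {γ,q,ΔT} ⇒ r = 3
7 vars − rank 3 = 4 Π groups

4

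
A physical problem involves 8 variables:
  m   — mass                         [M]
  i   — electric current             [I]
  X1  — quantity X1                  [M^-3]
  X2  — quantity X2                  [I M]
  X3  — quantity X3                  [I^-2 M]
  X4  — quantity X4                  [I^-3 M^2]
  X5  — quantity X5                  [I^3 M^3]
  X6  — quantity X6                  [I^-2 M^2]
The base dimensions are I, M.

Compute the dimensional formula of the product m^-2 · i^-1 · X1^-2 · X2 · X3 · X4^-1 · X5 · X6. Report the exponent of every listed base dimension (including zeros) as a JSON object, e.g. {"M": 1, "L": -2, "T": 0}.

{"I": 2, "M": 9}

Write exponents as rows I,M / cols m,i,X1,X2,X3,X4,X5,X6:
  I: [ 0  1  0  1 -2 -3  3 -2]
  M: [ 1  0 -3  1  1  2  3  2]
  [I]: (-2)·0+(-1)·1+(-2)·0+(1)·1+(1)·-2+(-1)·-3+(1)·3+(1)·-2 = 2
  [M]: (-2)·1+(-1)·0+(-2)·-3+(1)·1+(1)·1+(-1)·2+(1)·3+(1)·2 = 9
⇒ I^2 M^9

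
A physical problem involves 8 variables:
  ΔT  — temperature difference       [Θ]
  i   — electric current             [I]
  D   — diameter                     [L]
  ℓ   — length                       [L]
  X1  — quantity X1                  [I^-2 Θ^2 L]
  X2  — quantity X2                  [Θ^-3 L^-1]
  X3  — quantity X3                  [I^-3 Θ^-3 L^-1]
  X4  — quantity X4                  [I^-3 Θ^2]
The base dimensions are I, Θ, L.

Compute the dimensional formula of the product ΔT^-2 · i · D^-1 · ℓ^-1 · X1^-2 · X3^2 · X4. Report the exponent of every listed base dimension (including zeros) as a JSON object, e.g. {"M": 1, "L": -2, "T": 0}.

Exponent matrix [I,Θ,L] × [ΔT,i,D,ℓ,X1,X2,X3,X4]:
  I: [ 0  1  0  0 -2  0 -3 -3]
  Θ: [ 1  0  0  0  2 -3 -3  2]
  L: [ 0  0  1  1  1 -1 -1  0]
  [I]: (-2)·0+(1)·1+(-1)·0+(-1)·0+(-2)·-2+(2)·-3+(1)·-3 = -4
  [Θ]: (-2)·1+(1)·0+(-1)·0+(-1)·0+(-2)·2+(2)·-3+(1)·2 = -10
  [L]: (-2)·0+(1)·0+(-1)·1+(-1)·1+(-2)·1+(2)·-1+(1)·0 = -6
⇒ I^-4 Θ^-10 L^-6

{"I": -4, "Θ": -10, "L": -6}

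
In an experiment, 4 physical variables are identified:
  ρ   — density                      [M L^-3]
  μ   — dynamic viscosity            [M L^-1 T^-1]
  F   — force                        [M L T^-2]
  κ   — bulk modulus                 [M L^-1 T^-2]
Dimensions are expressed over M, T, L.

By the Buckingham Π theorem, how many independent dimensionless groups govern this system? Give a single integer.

1

Exponent matrix [M,T,L] × [ρ,μ,F,κ]:
  M: [ 1  1  1  1]
  T: [ 0 -1 -2 -2]
  L: [-3 -1  1 -1]
RREF → pivots at {ρ,μ,κ} ⇒ r = 3
n=4, r=3 ⇒ 1 dimensionless group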